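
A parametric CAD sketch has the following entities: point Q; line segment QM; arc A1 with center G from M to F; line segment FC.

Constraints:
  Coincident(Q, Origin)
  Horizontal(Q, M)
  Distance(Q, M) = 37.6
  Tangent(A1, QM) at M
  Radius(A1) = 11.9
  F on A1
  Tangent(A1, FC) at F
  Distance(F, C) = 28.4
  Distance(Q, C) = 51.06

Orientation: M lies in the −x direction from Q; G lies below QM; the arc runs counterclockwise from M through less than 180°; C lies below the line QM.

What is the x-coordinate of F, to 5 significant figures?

-46.996

Q is at the origin; QM is horizontal with |QM| = 37.6 and M on the −x side, so M = (-37.600, 0.0000). A1 meets QM tangentially, so GM is at right angles to QM, so G = M + (0, -11.9) = (-37.600, -11.900). Since GF ⟂ FC (tangency), |GC| = √(11.9² + 28.4²) = 30.792 regardless of where F sits on A1. So C lies on both circle(Q, 51.06) and circle(G, 30.792); the below-QM intersection is C = (-29.569, -41.627). F is the foot of the tangent from C: F = (-46.996, -19.202).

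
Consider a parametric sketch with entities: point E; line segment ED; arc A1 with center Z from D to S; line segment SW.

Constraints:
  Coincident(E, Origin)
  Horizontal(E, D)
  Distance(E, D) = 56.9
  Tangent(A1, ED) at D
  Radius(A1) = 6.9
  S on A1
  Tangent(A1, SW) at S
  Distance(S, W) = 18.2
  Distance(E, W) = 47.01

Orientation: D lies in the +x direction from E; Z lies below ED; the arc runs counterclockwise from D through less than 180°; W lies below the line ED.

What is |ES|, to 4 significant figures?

50.88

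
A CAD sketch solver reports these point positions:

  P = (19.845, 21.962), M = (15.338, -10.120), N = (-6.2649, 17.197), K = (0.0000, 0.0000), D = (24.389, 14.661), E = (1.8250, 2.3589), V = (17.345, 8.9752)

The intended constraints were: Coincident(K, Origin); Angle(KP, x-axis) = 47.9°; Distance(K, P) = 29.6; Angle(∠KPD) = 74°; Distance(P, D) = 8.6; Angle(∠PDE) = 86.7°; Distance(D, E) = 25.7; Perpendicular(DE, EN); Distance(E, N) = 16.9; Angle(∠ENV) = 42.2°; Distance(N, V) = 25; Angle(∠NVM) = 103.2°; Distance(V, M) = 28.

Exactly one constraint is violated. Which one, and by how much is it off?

Distance(V, M) = 28 — off by 8.80.

K = (0.00, 0.00) ✓; KP at 47.90° ✓; |KP| = 29.60 ✓; ∠KPD = 74.00° ✓; |PD| = 8.600 ✓; ∠PDE = 86.70° ✓; |DE| = 25.70 ✓; ∠(DE, EN) = 90.00° ✓; |EN| = 16.90 ✓; ∠ENV = 42.20° ✓; |NV| = 25.00 ✓; ∠NVM = 103.2° ✓; |VM| = 19.20 ✗.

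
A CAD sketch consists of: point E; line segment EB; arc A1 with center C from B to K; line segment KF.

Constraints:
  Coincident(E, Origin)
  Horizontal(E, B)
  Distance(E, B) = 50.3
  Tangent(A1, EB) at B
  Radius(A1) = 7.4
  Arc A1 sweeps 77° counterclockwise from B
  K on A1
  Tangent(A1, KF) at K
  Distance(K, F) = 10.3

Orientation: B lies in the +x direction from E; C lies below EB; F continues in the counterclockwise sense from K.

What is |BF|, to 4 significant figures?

18.43

E is at the origin; EB is horizontal with |EB| = 50.3 and B on the +x side, so B = (50.30, 0.000). Tangency of A1 to EB means the radius CB is perpendicular to EB, so C = B + (0, -7.4) = (50.30, -7.400). On A1, B sits at bearing 90° from C; a 77° counterclockwise sweep puts K at bearing 167°, so K = C + 7.4·(cos 167°, sin 167°) = (43.09, -5.735). The tangent condition forces CK to be normal to KF, so KF runs along (−sin 167°, cos 167°); with |KF| = 10.3, F = (40.77, -15.77). Then |BF| = |F − B| = 18.43.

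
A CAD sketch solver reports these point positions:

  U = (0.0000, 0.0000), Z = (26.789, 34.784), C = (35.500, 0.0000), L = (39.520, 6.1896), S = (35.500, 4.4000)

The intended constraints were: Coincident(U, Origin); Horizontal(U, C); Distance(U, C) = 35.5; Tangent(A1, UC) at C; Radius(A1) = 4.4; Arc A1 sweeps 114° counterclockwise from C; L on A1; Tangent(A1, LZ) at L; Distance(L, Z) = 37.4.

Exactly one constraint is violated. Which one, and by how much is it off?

Distance(L, Z) = 37.4 — off by 6.10.

U = (0.00, 0.00) ✓; U.y = 0.00, C.y = 0.00 ✓; |UC| = 35.50 ✓; ∠(SC, CU) = 90.00° ✓; |SC| = 4.400 ✓; bearing(S→L) − bearing(S→C) = 114.0° ✓; |SL| = 4.400 ✓; ∠(SL, LZ) = 90.00° ✓; |LZ| = 31.30 ✗.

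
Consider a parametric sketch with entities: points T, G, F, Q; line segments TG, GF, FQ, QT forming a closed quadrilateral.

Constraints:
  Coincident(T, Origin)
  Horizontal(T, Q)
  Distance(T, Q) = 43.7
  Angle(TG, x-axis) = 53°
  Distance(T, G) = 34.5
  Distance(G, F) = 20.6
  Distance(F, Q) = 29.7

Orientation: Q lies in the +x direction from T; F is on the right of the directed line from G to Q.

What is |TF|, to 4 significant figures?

16.92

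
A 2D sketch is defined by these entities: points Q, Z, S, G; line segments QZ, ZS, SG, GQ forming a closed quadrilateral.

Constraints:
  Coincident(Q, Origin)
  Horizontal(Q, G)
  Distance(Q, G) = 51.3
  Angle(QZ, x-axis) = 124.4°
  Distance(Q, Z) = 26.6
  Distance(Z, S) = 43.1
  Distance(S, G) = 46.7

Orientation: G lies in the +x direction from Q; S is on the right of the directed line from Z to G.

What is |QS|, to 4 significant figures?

16.63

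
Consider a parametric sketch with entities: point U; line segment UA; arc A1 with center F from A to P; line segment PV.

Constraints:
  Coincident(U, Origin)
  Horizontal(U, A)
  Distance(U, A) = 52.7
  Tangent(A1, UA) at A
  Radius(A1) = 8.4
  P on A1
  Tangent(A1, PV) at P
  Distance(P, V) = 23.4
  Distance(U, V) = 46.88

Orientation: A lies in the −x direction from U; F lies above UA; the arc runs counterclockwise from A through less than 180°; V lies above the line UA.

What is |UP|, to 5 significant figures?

45.083

Checks: |FP| = 8.400 ✓; ∠(FP, PV) = 90.00° ✓; |PV| = 23.40 ✓; |UV| = 46.88 ✓.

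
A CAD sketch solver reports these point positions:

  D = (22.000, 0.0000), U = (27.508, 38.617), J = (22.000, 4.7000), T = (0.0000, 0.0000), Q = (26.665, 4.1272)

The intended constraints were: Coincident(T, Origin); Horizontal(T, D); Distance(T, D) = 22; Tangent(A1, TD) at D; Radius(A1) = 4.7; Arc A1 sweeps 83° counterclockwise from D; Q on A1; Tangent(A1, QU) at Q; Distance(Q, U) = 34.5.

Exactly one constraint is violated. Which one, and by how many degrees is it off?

Tangent(A1, QU) at Q — off by 5.60°.

T = (0.00, 0.00) ✓; T.y = 0.00, D.y = 0.00 ✓; |TD| = 22.00 ✓; ∠(JD, DT) = 90.00° ✓; |JD| = 4.700 ✓; bearing(J→Q) − bearing(J→D) = 83.00° ✓; |JQ| = 4.700 ✓; ∠(JQ, QU) = 84.40° ✗; |QU| = 34.50 ✓.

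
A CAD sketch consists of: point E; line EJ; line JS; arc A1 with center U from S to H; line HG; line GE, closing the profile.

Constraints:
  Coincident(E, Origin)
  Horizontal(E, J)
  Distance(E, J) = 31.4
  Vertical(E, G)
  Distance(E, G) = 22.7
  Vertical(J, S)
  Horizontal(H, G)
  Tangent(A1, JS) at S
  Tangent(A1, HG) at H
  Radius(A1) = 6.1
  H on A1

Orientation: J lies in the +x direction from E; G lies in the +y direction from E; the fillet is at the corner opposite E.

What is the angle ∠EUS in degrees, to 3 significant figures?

147°

E is at the origin; E and J share the same y with |EJ| = 31.4 and J on the +x side, so J = (31.4, 0.00). E and G share the same x with |EG| = 22.7 and G on the +y side, so G = (0.00, 22.7). The virtual corner opposite E is at (31.4, 22.7). A1 meets JS tangentially, so US is at right angles to JS and the tangent condition forces UH to be normal to HG, with radius 6.1, so the center U sits 6.1 in from both sides at U = (25.3, 16.6). That places the tangent points at S = (31.4, 16.6) on JS and H = (25.3, 22.7) on HG. Then cos ∠EUS = UE·US / (|UE||US|), giving 147°.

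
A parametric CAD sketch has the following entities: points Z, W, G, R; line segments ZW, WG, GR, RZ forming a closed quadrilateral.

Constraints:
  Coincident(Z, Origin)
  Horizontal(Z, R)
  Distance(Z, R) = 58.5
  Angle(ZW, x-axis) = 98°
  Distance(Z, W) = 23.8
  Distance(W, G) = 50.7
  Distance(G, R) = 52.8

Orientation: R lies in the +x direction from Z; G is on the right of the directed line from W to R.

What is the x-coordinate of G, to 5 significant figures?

11.887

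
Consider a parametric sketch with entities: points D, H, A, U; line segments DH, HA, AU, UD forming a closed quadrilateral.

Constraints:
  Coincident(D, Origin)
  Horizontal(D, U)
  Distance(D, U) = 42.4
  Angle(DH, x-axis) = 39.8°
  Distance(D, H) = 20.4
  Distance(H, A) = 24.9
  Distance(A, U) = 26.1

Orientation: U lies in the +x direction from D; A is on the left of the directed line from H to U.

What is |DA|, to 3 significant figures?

45.1

D is at the origin; DU is horizontal with |DU| = 42.4 and U in +x, so U = (42.4, 0). DH runs at 39.8° with |DH| = 20.4, so H = (15.7, 13.1). A is determined by |HA| = 24.9 and |AU| = 26.1 together: it lies at the intersection of circle(H, 24.9) and circle(U, 26.1). With |HU| = 29.7, the foot of the radical line on HU is 13.8 from H and the perpendicular offset is √(24.9² − 13.8²) = 20.7. Taking the left-of-HU solution: A = (37.2, 25.6).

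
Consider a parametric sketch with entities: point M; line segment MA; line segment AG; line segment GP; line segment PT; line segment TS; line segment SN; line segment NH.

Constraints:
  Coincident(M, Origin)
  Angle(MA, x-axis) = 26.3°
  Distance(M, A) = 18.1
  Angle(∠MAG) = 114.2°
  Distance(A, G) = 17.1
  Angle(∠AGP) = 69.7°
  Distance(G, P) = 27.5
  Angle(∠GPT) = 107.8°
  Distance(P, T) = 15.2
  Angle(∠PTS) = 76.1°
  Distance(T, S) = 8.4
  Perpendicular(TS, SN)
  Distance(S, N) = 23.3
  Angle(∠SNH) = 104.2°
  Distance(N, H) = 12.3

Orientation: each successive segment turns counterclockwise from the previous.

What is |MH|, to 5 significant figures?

30.915

M is at the origin; MA runs at 26.3° with length 18.1, so A = (16.226, 8.0196). ∠MAG = 114.2° gives AG at 92.100° from the x-axis; with |AG| = 17.1, G = (15.600, 25.108). ∠AGP = 69.7° gives GP at -157.60° from the x-axis; with |GP| = 27.5, P = (-9.8252, 14.629). ∠GPT = 107.8° gives PT at -85.400° from the x-axis; with |PT| = 15.2, T = (-8.6062, -0.52237). ∠PTS = 76.1° gives TS at 18.500° from the x-axis; with |TS| = 8.4, S = (-0.64028, 2.1430). The perpendicularity gives SN at right angles to TS, so SN runs at 108.50°; with |SN| = 23.3, N = (-8.0335, 24.239). ∠SNH = 104.2° gives NH at -175.70° from the x-axis; with |NH| = 12.3, H = (-20.299, 23.317). Then |MH| = |H − M| = 30.915.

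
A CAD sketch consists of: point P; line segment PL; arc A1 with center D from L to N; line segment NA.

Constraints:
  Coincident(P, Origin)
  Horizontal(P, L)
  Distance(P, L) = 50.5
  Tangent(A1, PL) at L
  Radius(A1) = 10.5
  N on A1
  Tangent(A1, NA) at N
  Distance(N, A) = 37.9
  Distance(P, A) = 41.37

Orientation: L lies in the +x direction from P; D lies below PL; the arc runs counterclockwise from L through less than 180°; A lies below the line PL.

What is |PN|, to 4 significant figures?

42.07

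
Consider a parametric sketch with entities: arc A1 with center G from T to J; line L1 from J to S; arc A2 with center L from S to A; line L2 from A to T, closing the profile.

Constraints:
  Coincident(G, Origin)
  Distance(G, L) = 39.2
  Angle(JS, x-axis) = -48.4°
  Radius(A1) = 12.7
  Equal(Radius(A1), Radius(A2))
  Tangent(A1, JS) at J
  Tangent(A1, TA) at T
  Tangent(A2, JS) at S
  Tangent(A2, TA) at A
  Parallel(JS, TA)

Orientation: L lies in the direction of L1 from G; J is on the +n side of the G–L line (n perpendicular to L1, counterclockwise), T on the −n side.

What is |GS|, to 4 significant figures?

41.21

Tangency of A1 to both parallel lines with radius 12.7 puts J and T at G ± 12.7·n: J = (9.497, 8.432), T = (-9.497, -8.432). Equal radii place S and A the same way about L: S = L + 12.7·n = (35.52, -20.88), A = L − 12.7·n = (16.53, -37.75). Then |GS| = |S − G| = 41.21.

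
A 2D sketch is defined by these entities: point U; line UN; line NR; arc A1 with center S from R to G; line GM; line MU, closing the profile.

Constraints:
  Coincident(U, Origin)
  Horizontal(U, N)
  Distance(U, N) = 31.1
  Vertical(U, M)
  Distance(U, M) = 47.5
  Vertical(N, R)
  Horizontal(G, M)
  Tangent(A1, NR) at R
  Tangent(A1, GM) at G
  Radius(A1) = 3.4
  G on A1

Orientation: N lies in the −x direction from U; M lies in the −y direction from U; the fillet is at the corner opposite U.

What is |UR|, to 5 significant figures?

53.963

The virtual corner opposite U is at (-31.100, -47.500). Tangency of A1 to NR means the radius SR is perpendicular to NR and since A1 is tangent to GM there, SG ⟂ GM, with radius 3.4, so the center S sits 3.4 in from both sides at S = (-27.700, -44.100). That places the tangent points at R = (-31.100, -44.100) on NR and G = (-27.700, -47.500) on GM. Then |UR| = |R − U| = 53.963.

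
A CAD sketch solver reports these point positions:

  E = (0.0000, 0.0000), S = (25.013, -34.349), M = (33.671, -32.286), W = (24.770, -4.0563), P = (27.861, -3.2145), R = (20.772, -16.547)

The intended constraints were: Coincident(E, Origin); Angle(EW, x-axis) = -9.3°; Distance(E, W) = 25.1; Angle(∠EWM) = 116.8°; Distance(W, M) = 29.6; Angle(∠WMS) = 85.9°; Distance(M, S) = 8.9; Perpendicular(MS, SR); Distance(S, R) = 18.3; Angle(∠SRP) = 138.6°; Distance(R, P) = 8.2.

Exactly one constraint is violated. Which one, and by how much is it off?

Distance(R, P) = 8.2 — off by 6.90.

E = (0.00, 0.00) ✓; EW at -9.300° ✓; |EW| = 25.10 ✓; ∠EWM = 116.8° ✓; |WM| = 29.60 ✓; ∠WMS = 85.90° ✓; |MS| = 8.900 ✓; ∠(MS, SR) = 90.00° ✓; |SR| = 18.30 ✓; ∠SRP = 138.6° ✓; |RP| = 15.10 ✗.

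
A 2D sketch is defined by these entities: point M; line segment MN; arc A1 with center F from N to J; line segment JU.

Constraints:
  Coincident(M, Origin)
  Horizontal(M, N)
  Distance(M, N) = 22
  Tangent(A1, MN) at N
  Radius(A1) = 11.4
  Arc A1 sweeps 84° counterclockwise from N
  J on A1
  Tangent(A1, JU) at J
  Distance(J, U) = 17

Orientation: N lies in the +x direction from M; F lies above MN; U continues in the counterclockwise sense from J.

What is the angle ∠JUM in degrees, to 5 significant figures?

46.325°

M is at the origin; MN is horizontal with |MN| = 22.0 and N on the +x side, so N = (22.000, 0.0000). The tangent condition forces FN to be normal to MN, so F = N + (0, 11.4) = (22.000, 11.400). On A1, N sits at bearing -90° from F; an 84° counterclockwise sweep puts J at bearing -6°, so J = F + 11.4·(cos -6°, sin -6°) = (33.338, 10.208). Tangency of A1 to JU means the radius FJ is perpendicular to JU, so JU runs along (−sin -6°, cos -6°); with |JU| = 17.0, U = (35.115, 27.115). Then cos ∠JUM = UJ·UM / (|UJ||UM|), giving 46.325°.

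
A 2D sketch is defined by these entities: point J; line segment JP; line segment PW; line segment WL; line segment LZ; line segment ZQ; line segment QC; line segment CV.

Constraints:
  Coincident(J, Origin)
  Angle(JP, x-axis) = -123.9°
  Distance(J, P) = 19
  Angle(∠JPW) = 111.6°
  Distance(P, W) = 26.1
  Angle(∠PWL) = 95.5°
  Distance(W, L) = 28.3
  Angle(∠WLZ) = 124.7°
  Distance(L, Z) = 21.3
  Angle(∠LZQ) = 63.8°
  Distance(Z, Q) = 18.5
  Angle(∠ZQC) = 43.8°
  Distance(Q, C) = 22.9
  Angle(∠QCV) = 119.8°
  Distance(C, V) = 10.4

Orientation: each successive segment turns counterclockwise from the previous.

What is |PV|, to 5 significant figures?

53.828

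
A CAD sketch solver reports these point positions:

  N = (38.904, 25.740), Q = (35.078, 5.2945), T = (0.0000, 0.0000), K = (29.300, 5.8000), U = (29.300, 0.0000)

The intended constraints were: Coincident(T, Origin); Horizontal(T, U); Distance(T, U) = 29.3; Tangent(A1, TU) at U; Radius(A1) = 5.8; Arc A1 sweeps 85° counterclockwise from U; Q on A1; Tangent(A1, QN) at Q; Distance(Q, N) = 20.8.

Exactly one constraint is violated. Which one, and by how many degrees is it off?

Tangent(A1, QN) at Q — off by 5.60°.

T = (0.00, 0.00) ✓; T.y = 0.00, U.y = 0.00 ✓; |TU| = 29.30 ✓; ∠(KU, UT) = 90.00° ✓; |KU| = 5.800 ✓; bearing(K→Q) − bearing(K→U) = 85.00° ✓; |KQ| = 5.800 ✓; ∠(KQ, QN) = 95.60° ✗; |QN| = 20.80 ✓.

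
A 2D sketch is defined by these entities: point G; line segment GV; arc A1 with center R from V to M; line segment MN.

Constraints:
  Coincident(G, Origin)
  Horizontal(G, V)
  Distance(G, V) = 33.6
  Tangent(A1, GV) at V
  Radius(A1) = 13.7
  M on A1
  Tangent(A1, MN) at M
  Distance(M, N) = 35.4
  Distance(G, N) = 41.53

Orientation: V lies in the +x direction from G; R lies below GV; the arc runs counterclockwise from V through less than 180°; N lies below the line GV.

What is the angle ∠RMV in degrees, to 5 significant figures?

56.522°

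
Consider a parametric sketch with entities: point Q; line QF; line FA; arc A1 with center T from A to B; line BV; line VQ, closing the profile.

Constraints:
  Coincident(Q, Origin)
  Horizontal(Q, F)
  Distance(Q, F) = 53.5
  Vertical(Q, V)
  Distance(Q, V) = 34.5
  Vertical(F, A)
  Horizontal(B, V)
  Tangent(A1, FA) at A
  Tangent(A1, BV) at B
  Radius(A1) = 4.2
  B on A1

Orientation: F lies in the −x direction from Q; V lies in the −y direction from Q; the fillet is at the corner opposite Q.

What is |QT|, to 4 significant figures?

57.87

QV is vertical with |QV| = 34.5 and V on the −y side, so V = (0.000, -34.50). The virtual corner opposite Q is at (-53.50, -34.50). A1 meets FA tangentially, so TA is at right angles to FA and since A1 is tangent to BV there, TB ⟂ BV, with radius 4.2, so the center T sits 4.2 in from both sides at T = (-49.30, -30.30). Then |QT| = |T − Q| = 57.87.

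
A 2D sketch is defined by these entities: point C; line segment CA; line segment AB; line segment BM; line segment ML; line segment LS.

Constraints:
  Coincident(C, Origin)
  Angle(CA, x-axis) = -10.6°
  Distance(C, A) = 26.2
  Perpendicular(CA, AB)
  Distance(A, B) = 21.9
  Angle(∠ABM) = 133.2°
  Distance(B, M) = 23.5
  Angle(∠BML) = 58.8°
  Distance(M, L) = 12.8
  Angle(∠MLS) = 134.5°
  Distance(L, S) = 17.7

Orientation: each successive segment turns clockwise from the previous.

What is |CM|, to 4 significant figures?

39.05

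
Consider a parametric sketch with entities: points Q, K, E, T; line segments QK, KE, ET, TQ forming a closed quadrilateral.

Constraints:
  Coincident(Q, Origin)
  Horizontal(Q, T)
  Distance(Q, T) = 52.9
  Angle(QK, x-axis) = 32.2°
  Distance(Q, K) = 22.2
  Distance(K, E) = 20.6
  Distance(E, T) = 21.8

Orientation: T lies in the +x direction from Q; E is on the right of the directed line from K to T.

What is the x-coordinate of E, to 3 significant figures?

31.5

Checks: |KE| = 20.60 ✓; |ET| = 21.80 ✓.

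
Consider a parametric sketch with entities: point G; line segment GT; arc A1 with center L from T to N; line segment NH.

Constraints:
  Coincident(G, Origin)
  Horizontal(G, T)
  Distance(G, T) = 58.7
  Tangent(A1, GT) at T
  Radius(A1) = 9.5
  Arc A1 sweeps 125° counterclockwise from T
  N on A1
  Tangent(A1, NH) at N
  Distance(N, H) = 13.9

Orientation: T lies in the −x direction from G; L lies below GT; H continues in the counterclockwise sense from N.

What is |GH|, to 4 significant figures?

64.16

G is at the origin; G and T share the same y with |GT| = 58.7 and T on the −x side, so T = (-58.70, 0.000). Since A1 is tangent to GT there, LT ⟂ GT, so L = T + (0, -9.5) = (-58.70, -9.500). On A1, T sits at bearing 90° from L; a 125° counterclockwise sweep puts N at bearing 215°, so N = L + 9.5·(cos 215°, sin 215°) = (-66.48, -14.95). The tangent condition forces LN to be normal to NH, so NH runs along (−sin 215°, cos 215°); with |NH| = 13.9, H = (-58.51, -26.34). Then |GH| = |H − G| = 64.16.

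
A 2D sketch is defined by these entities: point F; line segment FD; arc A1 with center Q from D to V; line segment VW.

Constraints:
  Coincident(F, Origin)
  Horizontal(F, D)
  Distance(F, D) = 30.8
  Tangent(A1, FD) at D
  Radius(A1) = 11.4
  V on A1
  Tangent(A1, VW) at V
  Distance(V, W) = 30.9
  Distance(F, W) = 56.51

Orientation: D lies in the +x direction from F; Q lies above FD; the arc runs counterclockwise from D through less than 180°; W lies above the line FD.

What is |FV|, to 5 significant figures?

44.156

Checks: |QV| = 11.40 ✓; ∠(QV, VW) = 90.00° ✓; |VW| = 30.90 ✓; |FW| = 56.51 ✓.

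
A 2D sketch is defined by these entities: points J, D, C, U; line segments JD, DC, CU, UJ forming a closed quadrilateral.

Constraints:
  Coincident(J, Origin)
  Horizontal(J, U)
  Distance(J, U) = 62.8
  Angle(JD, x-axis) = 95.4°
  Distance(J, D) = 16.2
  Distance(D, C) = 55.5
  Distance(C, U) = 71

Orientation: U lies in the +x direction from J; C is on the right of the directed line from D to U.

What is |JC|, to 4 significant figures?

39.30

Checks: J = (0.00, 0.00) ✓; |DC| = 55.50 ✓; |CU| = 71.00 ✓.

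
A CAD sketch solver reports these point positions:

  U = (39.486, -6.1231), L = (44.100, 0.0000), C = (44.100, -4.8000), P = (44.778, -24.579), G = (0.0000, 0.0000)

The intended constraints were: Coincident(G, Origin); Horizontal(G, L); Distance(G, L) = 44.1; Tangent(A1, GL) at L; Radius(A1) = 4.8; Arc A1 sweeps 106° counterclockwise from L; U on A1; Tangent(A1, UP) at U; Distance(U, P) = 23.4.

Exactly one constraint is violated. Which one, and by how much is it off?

Distance(U, P) = 23.4 — off by 4.20.

G = (0.00, 0.00) ✓; G.y = 0.00, L.y = 0.00 ✓; |GL| = 44.10 ✓; ∠(CL, LG) = 90.00° ✓; |CL| = 4.800 ✓; bearing(C→U) − bearing(C→L) = 106.0° ✓; |CU| = 4.800 ✓; ∠(CU, UP) = 90.00° ✓; |UP| = 19.20 ✗.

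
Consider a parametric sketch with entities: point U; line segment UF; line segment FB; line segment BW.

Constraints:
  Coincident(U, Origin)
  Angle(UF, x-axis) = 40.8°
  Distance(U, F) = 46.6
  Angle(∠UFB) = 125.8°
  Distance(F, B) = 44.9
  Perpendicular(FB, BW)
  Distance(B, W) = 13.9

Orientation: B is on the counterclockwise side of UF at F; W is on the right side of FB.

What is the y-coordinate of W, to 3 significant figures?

76.4

U is at the origin; UF runs at 40.8° with length 46.6, so F = 46.6·(cos 40.8°, sin 40.8°) = (35.3, 30.4). ∠UFB = 125.8°, so FB runs at 40.8° + (180° − 125.8°) = 95.0° from the x-axis; with |FB| = 44.9, B = F + 44.9·(cos 95.0°, sin 95.0°) = (31.4, 75.2). FB is perpendicular to BW; with |BW| = 13.9 on the right of FB, W = B + 13.9·(0.996, 0.0872) = (45.2, 76.4). So W.y = 76.4.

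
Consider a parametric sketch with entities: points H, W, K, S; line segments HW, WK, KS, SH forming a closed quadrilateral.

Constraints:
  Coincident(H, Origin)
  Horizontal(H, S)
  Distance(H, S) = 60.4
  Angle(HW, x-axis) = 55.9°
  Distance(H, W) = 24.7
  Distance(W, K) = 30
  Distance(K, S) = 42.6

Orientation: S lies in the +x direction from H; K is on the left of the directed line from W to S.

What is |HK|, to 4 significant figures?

53.63

H is at the origin; H and S share the same y with |HS| = 60.4 and S in +x, so S = (60.4, 0). HW runs at 55.9° with |HW| = 24.7, so W = (13.85, 20.45). K is determined by |WK| = 30.0 and |KS| = 42.6 together: it lies at the intersection of circle(W, 30.0) and circle(S, 42.6). With |WS| = 50.85, the foot of the radical line on WS is 16.43 from W and the perpendicular offset is √(30.0² − 16.43²) = 25.10. Taking the left-of-WS solution: K = (38.99, 36.83).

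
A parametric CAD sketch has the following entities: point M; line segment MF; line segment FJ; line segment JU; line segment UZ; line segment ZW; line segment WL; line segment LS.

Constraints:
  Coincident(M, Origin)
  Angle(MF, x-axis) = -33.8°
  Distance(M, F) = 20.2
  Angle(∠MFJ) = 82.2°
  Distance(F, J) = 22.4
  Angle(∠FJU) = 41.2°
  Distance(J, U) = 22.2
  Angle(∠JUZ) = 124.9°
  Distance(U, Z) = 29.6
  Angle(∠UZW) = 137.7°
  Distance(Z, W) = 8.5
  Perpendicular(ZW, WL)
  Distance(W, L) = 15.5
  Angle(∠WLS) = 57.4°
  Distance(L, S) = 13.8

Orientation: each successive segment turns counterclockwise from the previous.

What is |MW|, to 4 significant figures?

36.24

M is at the origin; MF runs at -33.8° with length 20.2, so F = (16.79, -11.24). ∠MFJ = 82.2° gives FJ at 64.00° from the x-axis; with |FJ| = 22.4, J = (26.61, 8.896). ∠FJU = 41.2° gives JU at -157.2° from the x-axis; with |JU| = 22.2, U = (6.140, 0.2930). ∠JUZ = 124.9° gives UZ at -102.1° from the x-axis; with |UZ| = 29.6, Z = (-0.06467, -28.65). ∠UZW = 137.7° gives ZW at -59.80° from the x-axis; with |ZW| = 8.5, W = (4.211, -36.00). Then |MW| = |W − M| = 36.24.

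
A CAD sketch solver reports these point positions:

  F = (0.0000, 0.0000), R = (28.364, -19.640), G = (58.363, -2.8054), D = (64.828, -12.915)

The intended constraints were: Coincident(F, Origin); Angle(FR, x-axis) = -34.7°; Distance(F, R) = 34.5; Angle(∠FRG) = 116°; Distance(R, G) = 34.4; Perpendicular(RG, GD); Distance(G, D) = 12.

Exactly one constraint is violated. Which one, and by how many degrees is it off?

Perpendicular(RG, GD) — off by 3.30°.

F = (0.00, 0.00) ✓; FR at -34.70° ✓; |FR| = 34.50 ✓; ∠FRG = 116.0° ✓; |RG| = 34.40 ✓; ∠(RG, GD) = 86.70° ✗; |GD| = 12.00 ✓.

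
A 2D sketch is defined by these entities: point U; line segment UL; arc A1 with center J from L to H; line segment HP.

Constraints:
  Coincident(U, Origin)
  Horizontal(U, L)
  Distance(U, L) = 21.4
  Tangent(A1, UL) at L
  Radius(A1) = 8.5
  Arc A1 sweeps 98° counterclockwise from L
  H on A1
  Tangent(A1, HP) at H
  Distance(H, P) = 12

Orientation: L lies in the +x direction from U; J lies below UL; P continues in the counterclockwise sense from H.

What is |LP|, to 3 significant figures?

22.6

On A1, L sits at bearing 90° from J; a 98° counterclockwise sweep puts H at bearing 188°, so H = J + 8.5·(cos 188°, sin 188°) = (13.0, -9.68). Tangency of A1 to HP means the radius JH is perpendicular to HP, so HP runs along (−sin 188°, cos 188°); with |HP| = 12.0, P = (14.7, -21.6). Then |LP| = |P − L| = 22.6.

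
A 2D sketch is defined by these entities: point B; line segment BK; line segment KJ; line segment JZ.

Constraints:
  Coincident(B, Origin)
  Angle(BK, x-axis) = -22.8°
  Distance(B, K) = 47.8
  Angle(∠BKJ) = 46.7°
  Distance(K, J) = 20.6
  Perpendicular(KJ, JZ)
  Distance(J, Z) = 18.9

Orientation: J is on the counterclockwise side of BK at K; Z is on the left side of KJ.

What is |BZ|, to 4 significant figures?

20.02

∠BKJ = 46.7°, so KJ runs at -22.8° + (180° − 46.7°) = 110.5° from the x-axis; with |KJ| = 20.6, J = K + 20.6·(cos 110.5°, sin 110.5°) = (36.85, 0.7722). KJ is perpendicular to JZ; with |JZ| = 18.9 on the left of KJ, Z = J + 18.9·(-0.9367, -0.3502) = (19.15, -5.847). Then |BZ| = |Z − B| = 20.02.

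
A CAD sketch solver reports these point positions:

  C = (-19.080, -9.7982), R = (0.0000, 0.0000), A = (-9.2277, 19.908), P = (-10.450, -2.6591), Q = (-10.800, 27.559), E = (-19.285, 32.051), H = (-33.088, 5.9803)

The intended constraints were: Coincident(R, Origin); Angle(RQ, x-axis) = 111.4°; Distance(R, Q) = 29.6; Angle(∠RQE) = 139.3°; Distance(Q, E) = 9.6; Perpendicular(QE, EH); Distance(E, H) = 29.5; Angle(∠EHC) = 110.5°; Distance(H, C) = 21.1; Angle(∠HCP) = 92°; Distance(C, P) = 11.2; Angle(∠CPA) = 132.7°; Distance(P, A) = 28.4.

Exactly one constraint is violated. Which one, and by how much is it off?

Distance(P, A) = 28.4 — off by 5.80.

R = (0.00, 0.00) ✓; RQ at 111.4° ✓; |RQ| = 29.60 ✓; ∠RQE = 139.3° ✓; |QE| = 9.601 ✓; ∠(QE, EH) = 90.00° ✓; |EH| = 29.50 ✓; ∠EHC = 110.5° ✓; |HC| = 21.10 ✓; ∠HCP = 92.00° ✓; |CP| = 11.20 ✓; ∠CPA = 132.7° ✓; |PA| = 22.60 ✗.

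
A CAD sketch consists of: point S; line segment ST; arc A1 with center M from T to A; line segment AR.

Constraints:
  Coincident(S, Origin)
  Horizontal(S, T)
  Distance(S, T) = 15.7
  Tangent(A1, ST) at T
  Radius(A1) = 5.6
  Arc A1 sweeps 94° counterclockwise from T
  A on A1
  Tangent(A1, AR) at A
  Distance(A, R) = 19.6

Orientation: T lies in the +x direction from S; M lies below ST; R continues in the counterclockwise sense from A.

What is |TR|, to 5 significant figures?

25.889

S is at the origin; ST is horizontal with |ST| = 15.7 and T on the +x side, so T = (15.700, 0.0000). Since A1 is tangent to ST there, MT ⟂ ST, so M = T + (0, -5.6) = (15.700, -5.6000). On A1, T sits at bearing 90° from M; a 94° counterclockwise sweep puts A at bearing 184°, so A = M + 5.6·(cos 184°, sin 184°) = (10.114, -5.9906). A1 meets AR tangentially, so MA is at right angles to AR, so AR runs along (−sin 184°, cos 184°); with |AR| = 19.6, R = (11.481, -25.543). Then |TR| = |R − T| = 25.889.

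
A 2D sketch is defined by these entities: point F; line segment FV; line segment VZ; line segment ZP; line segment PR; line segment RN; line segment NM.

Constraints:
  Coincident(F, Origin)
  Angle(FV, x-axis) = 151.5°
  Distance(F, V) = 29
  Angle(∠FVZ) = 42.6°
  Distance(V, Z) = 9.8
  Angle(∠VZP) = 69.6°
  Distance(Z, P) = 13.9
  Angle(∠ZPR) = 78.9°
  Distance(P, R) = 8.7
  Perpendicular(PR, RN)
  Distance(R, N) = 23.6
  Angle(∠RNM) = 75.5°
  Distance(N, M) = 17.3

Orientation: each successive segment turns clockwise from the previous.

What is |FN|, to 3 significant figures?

33.3

F is at the origin; FV runs at 151.5° with length 29.0, so V = (-25.5, 13.8). ∠FVZ = 42.6° gives VZ at 14.1° from the x-axis; with |VZ| = 9.8, Z = (-16.0, 16.2). ∠VZP = 69.6° gives ZP at -96.3° from the x-axis; with |ZP| = 13.9, P = (-17.5, 2.41). ∠ZPR = 78.9° gives PR at 163° from the x-axis; with |PR| = 8.7, R = (-25.8, 5.01). The perpendicularity gives RN at right angles to PR, so RN runs at 72.6°; with |RN| = 23.6, N = (-18.8, 27.5). Then |FN| = |N − F| = 33.3.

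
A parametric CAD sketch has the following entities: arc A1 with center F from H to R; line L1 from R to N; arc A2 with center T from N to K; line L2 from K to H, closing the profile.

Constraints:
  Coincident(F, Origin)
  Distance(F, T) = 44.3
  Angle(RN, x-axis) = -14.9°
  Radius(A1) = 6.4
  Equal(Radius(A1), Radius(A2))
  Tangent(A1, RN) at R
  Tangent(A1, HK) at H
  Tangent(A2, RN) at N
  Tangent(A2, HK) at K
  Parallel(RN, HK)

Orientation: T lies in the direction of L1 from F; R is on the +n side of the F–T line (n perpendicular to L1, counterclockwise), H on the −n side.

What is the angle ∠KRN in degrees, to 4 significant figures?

16.12°

The slot axis is L1's direction at -14.9°, so u = (cos -14.9°, sin -14.9°) = (0.9664, -0.2571) and n = (−sin -14.9°, cos -14.9°) = (0.2571, 0.9664). F is at the origin and T lies 44.3 along u from F, so T = 44.3·u = (42.81, -11.39). Tangency of A1 to both parallel lines with radius 6.4 puts R and H at F ± 6.4·n: R = (1.646, 6.185), H = (-1.646, -6.185). Equal radii place N and K the same way about T: N = T + 6.4·n = (44.46, -5.206), K = T − 6.4·n = (41.16, -17.58). Then cos ∠KRN = RK·RN / (|RK||RN|), giving 16.12°.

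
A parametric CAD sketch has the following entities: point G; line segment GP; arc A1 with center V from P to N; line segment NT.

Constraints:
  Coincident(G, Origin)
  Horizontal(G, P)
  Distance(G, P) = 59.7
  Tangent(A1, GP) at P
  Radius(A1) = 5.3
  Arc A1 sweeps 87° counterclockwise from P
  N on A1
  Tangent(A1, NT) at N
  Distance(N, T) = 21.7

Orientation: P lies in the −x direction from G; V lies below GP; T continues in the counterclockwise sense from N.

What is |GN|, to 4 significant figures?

65.19

G is at the origin; GP is horizontal with |GP| = 59.7 and P on the −x side, so P = (-59.70, 0.000). The tangent condition forces VP to be normal to GP, so V = P + (0, -5.3) = (-59.70, -5.300). On A1, P sits at bearing 90° from V; an 87° counterclockwise sweep puts N at bearing 177°, so N = V + 5.3·(cos 177°, sin 177°) = (-64.99, -5.023). Then |GN| = |N − G| = 65.19.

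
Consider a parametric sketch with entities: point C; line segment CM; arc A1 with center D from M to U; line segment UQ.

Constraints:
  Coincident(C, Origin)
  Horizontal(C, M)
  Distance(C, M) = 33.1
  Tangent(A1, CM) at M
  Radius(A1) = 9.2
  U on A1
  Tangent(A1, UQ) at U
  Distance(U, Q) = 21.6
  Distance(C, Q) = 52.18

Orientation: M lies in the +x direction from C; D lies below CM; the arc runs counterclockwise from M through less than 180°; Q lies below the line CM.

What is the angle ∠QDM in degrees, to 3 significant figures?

158°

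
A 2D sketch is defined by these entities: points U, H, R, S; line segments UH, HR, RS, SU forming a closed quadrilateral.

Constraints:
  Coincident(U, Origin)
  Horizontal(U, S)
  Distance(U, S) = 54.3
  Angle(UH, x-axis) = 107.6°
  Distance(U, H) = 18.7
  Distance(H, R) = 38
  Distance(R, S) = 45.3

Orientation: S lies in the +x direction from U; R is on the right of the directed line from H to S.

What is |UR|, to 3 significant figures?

19.8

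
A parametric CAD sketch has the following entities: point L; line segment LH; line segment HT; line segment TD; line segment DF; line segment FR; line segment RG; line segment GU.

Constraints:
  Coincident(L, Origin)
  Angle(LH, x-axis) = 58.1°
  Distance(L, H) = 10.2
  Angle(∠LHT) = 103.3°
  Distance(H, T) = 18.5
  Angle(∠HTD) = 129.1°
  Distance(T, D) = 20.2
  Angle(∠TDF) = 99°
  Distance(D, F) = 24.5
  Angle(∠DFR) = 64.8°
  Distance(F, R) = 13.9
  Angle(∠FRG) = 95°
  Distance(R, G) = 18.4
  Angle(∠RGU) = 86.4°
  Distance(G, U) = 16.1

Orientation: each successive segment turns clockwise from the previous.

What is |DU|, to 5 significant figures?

11.549

∠FRG = 95.0° gives RG at 9.3000° from the x-axis; with |RG| = 18.4, G = (25.790, -11.392). ∠RGU = 86.4° gives GU at -84.300° from the x-axis; with |GU| = 16.1, U = (27.389, -27.412). Then |DU| = |U − D| = 11.549.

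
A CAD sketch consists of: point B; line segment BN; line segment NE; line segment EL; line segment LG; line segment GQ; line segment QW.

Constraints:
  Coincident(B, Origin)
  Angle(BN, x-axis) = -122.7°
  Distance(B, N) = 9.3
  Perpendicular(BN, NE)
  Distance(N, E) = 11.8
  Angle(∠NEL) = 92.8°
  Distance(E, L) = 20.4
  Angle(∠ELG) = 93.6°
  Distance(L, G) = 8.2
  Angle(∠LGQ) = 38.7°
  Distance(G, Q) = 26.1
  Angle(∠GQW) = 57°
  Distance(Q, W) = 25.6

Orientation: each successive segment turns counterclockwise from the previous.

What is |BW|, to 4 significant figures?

33.94

B is at the origin; BN runs at -122.7° with length 9.3, so N = (-5.024, -7.826). BN is perpendicular to NE, so NE runs at -32.70°; with |NE| = 11.8, E = (4.906, -14.20). ∠NEL = 92.8° gives EL at 54.50° from the x-axis; with |EL| = 20.4, L = (16.75, 2.407). ∠ELG = 93.6° gives LG at 140.9° from the x-axis; with |LG| = 8.2, G = (10.39, 7.579). ∠LGQ = 38.7° gives GQ at -77.80° from the x-axis; with |GQ| = 26.1, Q = (15.90, -17.93). ∠GQW = 57.0° gives QW at 45.20° from the x-axis; with |QW| = 25.6, W = (33.94, 0.2331). Then |BW| = |W − B| = 33.94.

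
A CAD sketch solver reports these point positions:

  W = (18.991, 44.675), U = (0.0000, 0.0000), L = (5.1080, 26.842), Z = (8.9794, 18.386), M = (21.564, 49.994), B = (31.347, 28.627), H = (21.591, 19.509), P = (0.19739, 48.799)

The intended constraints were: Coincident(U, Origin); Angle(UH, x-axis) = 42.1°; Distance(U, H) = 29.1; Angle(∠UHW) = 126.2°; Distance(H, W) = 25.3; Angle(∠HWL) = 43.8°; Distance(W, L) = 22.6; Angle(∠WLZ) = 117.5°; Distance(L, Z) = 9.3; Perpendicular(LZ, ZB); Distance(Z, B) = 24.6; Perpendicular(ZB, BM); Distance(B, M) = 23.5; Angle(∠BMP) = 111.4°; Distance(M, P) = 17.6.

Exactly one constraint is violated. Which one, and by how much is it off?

Distance(M, P) = 17.6 — off by 3.80.

U = (0.00, 0.00) ✓; UH at 42.10° ✓; |UH| = 29.10 ✓; ∠UHW = 126.2° ✓; |HW| = 25.30 ✓; ∠HWL = 43.80° ✓; |WL| = 22.60 ✓; ∠WLZ = 117.5° ✓; |LZ| = 9.300 ✓; ∠(LZ, ZB) = 90.00° ✓; |ZB| = 24.60 ✓; ∠(ZB, BM) = 90.00° ✓; |BM| = 23.50 ✓; ∠BMP = 111.4° ✓; |MP| = 21.40 ✗.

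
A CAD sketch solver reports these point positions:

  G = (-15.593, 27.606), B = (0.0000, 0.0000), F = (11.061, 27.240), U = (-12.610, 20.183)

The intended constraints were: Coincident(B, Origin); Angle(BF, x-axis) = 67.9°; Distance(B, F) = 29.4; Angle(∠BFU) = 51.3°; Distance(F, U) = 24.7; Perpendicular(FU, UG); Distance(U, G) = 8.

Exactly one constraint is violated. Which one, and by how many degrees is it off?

Perpendicular(FU, UG) — off by 5.29°.

B = (0.00, 0.00) ✓; BF at 67.90° ✓; |BF| = 29.40 ✓; ∠BFU = 51.30° ✓; |FU| = 24.70 ✓; ∠(FU, UG) = 84.71° ✗; |UG| = 8.000 ✓.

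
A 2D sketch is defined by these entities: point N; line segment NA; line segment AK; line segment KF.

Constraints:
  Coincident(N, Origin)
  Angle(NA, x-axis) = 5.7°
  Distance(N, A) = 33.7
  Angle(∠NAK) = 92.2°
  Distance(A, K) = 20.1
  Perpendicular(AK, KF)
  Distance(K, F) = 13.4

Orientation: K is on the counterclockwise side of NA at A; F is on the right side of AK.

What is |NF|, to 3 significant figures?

51.7

N is at the origin; NA runs at 5.7° with length 33.7, so A = 33.7·(cos 5.7°, sin 5.7°) = (33.5, 3.35). ∠NAK = 92.2°, so AK runs at 5.7° + (180° − 92.2°) = 93.5° from the x-axis; with |AK| = 20.1, K = A + 20.1·(cos 93.5°, sin 93.5°) = (32.3, 23.4). AK ⟂ KF; with |KF| = 13.4 on the right of AK, F = K + 13.4·(0.998, 0.0610) = (45.7, 24.2). Then |NF| = |F − N| = 51.7.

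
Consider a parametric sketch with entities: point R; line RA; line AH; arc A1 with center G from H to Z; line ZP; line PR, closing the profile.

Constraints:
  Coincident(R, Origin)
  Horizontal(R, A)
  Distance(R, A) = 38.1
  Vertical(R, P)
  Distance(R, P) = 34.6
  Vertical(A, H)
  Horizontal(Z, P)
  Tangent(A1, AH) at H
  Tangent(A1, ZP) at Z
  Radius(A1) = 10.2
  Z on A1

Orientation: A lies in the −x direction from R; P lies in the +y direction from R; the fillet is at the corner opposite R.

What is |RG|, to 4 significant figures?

37.06

R is at the origin; R and A share the same y with |RA| = 38.1 and A on the −x side, so A = (-38.10, 0.000). R and P share the same x with |RP| = 34.6 and P on the +y side, so P = (0.000, 34.60). The virtual corner opposite R is at (-38.10, 34.60). Since A1 is tangent to AH there, GH ⟂ AH and tangency of A1 to ZP means the radius GZ is perpendicular to ZP, with radius 10.2, so the center G sits 10.2 in from both sides at G = (-27.90, 24.40). Then |RG| = |G − R| = 37.06.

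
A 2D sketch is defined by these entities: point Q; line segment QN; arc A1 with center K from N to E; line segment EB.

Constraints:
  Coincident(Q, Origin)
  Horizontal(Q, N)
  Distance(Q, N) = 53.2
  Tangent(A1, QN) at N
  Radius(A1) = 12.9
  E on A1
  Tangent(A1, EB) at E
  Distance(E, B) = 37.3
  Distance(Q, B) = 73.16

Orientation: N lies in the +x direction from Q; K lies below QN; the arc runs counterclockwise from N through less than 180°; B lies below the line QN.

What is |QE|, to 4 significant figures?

44.01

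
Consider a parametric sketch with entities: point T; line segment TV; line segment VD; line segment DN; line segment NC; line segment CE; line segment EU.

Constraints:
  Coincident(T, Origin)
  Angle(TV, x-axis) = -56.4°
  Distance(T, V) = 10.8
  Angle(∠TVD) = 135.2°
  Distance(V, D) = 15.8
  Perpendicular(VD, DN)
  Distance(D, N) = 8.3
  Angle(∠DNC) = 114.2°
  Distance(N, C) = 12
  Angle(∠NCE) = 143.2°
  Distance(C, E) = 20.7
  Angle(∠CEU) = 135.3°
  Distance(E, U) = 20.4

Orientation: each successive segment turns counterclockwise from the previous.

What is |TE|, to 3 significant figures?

7.76

T is at the origin; TV runs at -56.4° with length 10.8, so V = (5.98, -9.00). ∠TVD = 135.2° gives VD at -11.6° from the x-axis; with |VD| = 15.8, D = (21.5, -12.2). VD ⟂ DN, so DN runs at 78.4°; with |DN| = 8.3, N = (23.1, -4.04). ∠DNC = 114.2° gives NC at 144° from the x-axis; with |NC| = 12.0, C = (13.4, 2.98). ∠NCE = 143.2° gives CE at -179° from the x-axis; with |CE| = 20.7, E = (-7.31, 2.62). Then |TE| = |E − T| = 7.76.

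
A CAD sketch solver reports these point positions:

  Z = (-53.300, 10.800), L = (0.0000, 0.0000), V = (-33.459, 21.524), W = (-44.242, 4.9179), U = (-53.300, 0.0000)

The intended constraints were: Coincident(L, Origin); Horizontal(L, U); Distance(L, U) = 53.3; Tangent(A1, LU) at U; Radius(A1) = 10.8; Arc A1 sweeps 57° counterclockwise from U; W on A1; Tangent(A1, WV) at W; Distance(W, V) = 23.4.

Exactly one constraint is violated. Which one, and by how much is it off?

Distance(W, V) = 23.4 — off by 3.60.

L = (0.00, 0.00) ✓; L.y = 0.00, U.y = 0.00 ✓; |LU| = 53.30 ✓; ∠(ZU, UL) = 90.00° ✓; |ZU| = 10.80 ✓; bearing(Z→W) − bearing(Z→U) = 57.00° ✓; |ZW| = 10.80 ✓; ∠(ZW, WV) = 90.00° ✓; |WV| = 19.80 ✗.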